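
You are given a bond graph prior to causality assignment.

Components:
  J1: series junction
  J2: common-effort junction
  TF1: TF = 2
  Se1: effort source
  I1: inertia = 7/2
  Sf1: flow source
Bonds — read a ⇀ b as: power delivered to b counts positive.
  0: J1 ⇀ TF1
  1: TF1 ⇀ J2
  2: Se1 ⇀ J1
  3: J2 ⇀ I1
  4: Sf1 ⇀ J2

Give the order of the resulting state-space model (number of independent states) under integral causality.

1  (I1 all integral)

b2 stroke→J1  (Se1 (Se) sets effort on bond)
b4 stroke→Sf1  (source Sf1 imposes f)
b0 stroke→TF1  (only one flow-in slot at J1)
b1 stroke→J2  (TF TF1: opposite of bond 0)
b3 stroke→I1  (0-jn J2 has e-setter on 1)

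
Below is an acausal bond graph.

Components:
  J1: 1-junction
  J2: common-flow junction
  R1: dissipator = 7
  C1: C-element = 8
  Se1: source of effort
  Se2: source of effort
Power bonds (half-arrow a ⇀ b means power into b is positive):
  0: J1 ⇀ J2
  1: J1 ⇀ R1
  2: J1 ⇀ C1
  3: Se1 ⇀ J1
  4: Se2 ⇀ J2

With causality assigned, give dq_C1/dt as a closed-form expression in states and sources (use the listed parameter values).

dq_C1/dt = E_Se1/7 + E_Se2/7 - q_C1/56

#3 stroke at J1  (Se1: effort source, stroke at far end)
#4 stroke at J2  (source Se2 imposes e)
#0 stroke at J1  (J2: last free bond brings flow in)
#2 stroke at J1  (C1 outputs effort q/C1)
#1 stroke at R1  (J1 needs exactly one f-in)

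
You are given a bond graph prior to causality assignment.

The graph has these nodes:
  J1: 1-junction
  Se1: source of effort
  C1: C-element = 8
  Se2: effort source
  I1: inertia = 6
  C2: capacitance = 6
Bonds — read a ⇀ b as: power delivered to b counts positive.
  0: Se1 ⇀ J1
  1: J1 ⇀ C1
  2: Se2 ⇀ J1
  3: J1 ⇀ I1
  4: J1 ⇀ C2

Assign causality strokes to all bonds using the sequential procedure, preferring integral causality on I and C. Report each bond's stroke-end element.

#0 |J1
#1 |J1
#2 |J1
#3 |I1
#4 |J1

bond 0 stroke→J1  (source Se1 imposes e)
bond 2 stroke→J1  (source Se2 imposes e)
bond 1 stroke→J1  (C1 outputs effort q/C1)
bond 3 stroke→I1  (I1 outputs flow p/I1)
bond 4 stroke→J1  (common-f at J1 fixed by 3)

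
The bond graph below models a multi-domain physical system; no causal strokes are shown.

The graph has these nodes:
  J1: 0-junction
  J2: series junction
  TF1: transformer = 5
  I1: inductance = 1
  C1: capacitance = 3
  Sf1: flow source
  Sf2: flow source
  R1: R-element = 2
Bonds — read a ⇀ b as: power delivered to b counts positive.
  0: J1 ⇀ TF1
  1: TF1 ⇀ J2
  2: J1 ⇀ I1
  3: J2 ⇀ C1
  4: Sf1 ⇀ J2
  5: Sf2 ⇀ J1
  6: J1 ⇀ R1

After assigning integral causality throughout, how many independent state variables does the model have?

β4 stroke→Sf1  (Sf1 fixes flow; stroke at Sf1)
β5 stroke→Sf2  (source Sf2 imposes f)
β1 stroke→J2  (J2 flow already set via bond 4)
β3 stroke→J2  (J2: bond 4 brought flow, rest push out)
β0 stroke→TF1  (through TF1, causality passes straight; one stroke at TF1)
β2 stroke→I1  (I1 integral (f out))
β6 stroke→J1  (J1: last free bond brings effort in)

2  (C1, I1 all integral)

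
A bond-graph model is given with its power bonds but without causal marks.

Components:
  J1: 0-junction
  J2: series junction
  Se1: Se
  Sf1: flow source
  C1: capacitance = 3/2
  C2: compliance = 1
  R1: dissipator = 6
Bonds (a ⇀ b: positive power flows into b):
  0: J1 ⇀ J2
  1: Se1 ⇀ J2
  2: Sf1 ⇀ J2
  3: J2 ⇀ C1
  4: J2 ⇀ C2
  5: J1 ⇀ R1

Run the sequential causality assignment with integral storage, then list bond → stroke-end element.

bond 0 |J2
bond 1 |J2
bond 2 |Sf1
bond 3 |J2
bond 4 |J2
bond 5 |J1

β1 stroke at J2  (source Se1 imposes e)
β2 stroke at Sf1  (Sf1 fixes flow; stroke at Sf1)
β0 stroke at J2  (J2 flow already set via bond 2)
β3 stroke at J2  (J2: bond 2 brought flow, rest push out)
β4 stroke at J2  (common-f at J2 fixed by 2)
β5 stroke at J1  (J1: last free bond brings effort in)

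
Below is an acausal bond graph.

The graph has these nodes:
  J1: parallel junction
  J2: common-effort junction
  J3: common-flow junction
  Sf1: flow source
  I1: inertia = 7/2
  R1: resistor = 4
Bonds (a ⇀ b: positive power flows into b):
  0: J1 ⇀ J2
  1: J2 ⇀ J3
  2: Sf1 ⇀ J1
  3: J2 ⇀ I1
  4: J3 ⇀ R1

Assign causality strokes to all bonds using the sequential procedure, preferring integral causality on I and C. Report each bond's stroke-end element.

β0 stroke at J1
β1 stroke at J2
β2 stroke at Sf1
β3 stroke at I1
β4 stroke at J3

b2 |Sf1  (Sf1: flow source, stroke at near end)
b0 |J1  (closing 0-jn rule on J1)
b3 |I1  (prefer integral on I1)
b1 |J2  (J2 needs exactly one e-in)
b4 |J3  (J3 flow already set via bond 1)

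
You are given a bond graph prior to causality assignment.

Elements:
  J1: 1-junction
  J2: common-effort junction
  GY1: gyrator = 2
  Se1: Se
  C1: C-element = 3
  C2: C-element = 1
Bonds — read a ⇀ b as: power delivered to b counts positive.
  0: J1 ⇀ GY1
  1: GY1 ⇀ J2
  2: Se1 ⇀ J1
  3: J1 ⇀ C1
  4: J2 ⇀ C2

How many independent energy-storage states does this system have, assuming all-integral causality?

b2 stroke at J1  (Se1 (Se) sets effort on bond)
b3 stroke at J1  (prefer integral on C1)
b0 stroke at GY1  (only one flow-in slot at J1)
b1 stroke at GY1  (through GY1, causality inverts; strokes same side of GY1)
b4 stroke at J2  (only one effort-in slot at J2)

2  (C1, C2 all integral)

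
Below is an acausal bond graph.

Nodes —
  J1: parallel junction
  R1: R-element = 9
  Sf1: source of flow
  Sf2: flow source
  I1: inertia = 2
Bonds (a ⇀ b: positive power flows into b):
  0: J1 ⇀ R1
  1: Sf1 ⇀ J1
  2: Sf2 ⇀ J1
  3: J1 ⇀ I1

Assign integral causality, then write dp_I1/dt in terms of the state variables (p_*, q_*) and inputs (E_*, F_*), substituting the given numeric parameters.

#1 →Sf1  (Sf1 fixes flow; stroke at Sf1)
#2 →Sf2  (source Sf2 imposes f)
#3 →I1  (prefer integral on I1)
#0 →J1  (closing 0-jn rule on J1)

dp_I1/dt = 9*F_Sf1 + 9*F_Sf2 - 9*p_I1/2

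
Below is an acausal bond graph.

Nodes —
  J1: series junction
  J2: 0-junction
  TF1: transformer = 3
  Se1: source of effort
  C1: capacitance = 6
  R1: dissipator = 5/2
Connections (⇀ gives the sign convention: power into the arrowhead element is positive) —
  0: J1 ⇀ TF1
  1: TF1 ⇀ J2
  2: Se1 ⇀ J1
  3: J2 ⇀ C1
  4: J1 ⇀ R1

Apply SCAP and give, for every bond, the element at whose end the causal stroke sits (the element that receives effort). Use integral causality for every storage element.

β2 stroke→J1  (source Se1 imposes e)
β3 stroke→J2  (C1: C, integral causality)
β1 stroke→TF1  (J2 effort already set via bond 3)
β0 stroke→J1  (TF TF1: opposite of bond 1)
β4 stroke→R1  (closing 1-jn rule on J1)

bond 0 →J1
bond 1 →TF1
bond 2 →J1
bond 3 →J2
bond 4 →R1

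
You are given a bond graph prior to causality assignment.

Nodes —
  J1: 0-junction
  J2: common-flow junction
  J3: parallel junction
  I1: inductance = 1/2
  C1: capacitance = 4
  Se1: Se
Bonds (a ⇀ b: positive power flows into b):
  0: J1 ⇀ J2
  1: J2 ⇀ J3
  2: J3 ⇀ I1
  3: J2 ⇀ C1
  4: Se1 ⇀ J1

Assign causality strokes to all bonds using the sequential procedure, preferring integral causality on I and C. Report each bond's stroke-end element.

b0 →J2
b1 →J3
b2 →I1
b3 →J2
b4 →J1

b4 stroke at J1  (source Se1 imposes e)
b0 stroke at J2  (common-e at J1 fixed by 4)
b2 stroke at I1  (I1: I, integral causality)
b1 stroke at J3  (J3 needs exactly one e-in)
b3 stroke at J2  (J2 flow already set via bond 1)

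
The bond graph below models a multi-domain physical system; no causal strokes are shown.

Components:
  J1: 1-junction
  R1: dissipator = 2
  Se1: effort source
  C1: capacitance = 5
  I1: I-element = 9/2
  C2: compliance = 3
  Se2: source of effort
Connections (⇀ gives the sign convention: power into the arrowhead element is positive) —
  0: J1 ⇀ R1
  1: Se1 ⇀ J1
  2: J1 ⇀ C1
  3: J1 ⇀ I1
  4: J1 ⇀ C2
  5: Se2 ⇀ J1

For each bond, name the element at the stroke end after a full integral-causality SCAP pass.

#1 stroke→J1  (source Se1 imposes e)
#5 stroke→J1  (Se2: effort source, stroke at far end)
#2 stroke→J1  (C1: C, integral causality)
#3 stroke→I1  (prefer integral on I1)
#0 stroke→J1  (common-f at J1 fixed by 3)
#4 stroke→J1  (J1 flow already set via bond 3)

β0 |J1
β1 |J1
β2 |J1
β3 |I1
β4 |J1
β5 |J1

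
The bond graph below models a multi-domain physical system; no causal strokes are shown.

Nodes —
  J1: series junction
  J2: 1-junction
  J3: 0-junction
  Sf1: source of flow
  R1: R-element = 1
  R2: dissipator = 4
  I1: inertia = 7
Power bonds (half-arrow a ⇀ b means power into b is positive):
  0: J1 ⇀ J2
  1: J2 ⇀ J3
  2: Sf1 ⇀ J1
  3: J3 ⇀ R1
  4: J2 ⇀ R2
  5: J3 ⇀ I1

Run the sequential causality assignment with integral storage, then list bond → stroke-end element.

bond 2 →Sf1  (source Sf1 imposes f)
bond 0 →J1  (J1: bond 2 brought flow, rest push out)
bond 1 →J2  (J2 flow already set via bond 0)
bond 4 →J2  (1-jn J2 has f-setter on 0)
bond 5 →I1  (prefer integral on I1)
bond 3 →J3  (only one effort-in slot at J3)

#0 →J1
#1 →J2
#2 →Sf1
#3 →J3
#4 →J2
#5 →I1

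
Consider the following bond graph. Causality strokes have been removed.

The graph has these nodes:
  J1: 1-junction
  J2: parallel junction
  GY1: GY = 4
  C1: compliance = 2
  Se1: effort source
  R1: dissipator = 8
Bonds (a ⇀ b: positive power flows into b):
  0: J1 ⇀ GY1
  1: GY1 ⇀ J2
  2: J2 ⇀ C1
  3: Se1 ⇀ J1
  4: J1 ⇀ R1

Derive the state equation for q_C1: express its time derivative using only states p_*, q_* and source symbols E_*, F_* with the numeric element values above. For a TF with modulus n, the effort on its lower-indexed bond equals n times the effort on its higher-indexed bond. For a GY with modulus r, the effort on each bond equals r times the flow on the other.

bond 3 |J1  (Se1 (Se) sets effort on bond)
bond 2 |J2  (C1 integral (e out))
bond 1 |GY1  (common-e at J2 fixed by 2)
bond 0 |GY1  (GY GY1: same side as bond 1)
bond 4 |J1  (1-jn J1 has f-setter on 0)

dq_C1/dt = E_Se1/4 - q_C1/4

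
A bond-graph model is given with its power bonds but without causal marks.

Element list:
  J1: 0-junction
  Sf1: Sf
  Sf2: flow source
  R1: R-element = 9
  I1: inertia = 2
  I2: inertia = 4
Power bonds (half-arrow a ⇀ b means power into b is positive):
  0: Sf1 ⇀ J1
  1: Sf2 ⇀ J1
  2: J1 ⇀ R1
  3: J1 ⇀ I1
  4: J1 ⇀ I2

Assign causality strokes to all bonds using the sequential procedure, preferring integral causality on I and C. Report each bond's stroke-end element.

β0 stroke→Sf1  (Sf1: flow source, stroke at near end)
β1 stroke→Sf2  (Sf2 fixes flow; stroke at Sf2)
β3 stroke→I1  (I1 outputs flow p/I1)
β4 stroke→I2  (prefer integral on I2)
β2 stroke→J1  (only one effort-in slot at J1)

b0 |Sf1
b1 |Sf2
b2 |J1
b3 |I1
b4 |I2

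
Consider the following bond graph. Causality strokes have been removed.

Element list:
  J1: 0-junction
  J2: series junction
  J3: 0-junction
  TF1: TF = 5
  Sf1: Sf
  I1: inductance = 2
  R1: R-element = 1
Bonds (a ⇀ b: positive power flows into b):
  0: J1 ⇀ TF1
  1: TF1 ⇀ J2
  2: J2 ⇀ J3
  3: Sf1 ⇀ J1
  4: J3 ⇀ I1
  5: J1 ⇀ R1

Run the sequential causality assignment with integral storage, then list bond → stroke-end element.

#0 stroke at TF1
#1 stroke at J2
#2 stroke at J3
#3 stroke at Sf1
#4 stroke at I1
#5 stroke at J1

bond 3 →Sf1  (Sf1 fixes flow; stroke at Sf1)
bond 4 →I1  (I1 integral (f out))
bond 2 →J3  (only one effort-in slot at J3)
bond 1 →J2  (1-jn J2 has f-setter on 2)
bond 0 →TF1  (TF1 one-in-one-out from 1)
bond 5 →J1  (closing 0-jn rule on J1)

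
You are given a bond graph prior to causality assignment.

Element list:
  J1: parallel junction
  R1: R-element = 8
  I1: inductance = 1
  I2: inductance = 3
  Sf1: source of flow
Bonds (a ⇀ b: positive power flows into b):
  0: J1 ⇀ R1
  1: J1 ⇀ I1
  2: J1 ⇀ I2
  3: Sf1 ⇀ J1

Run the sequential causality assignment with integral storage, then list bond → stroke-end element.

bond 3 stroke at Sf1  (Sf1: flow source, stroke at near end)
bond 1 stroke at I1  (I1 integral (f out))
bond 2 stroke at I2  (prefer integral on I2)
bond 0 stroke at J1  (only one effort-in slot at J1)

β0 →J1
β1 →I1
β2 →I2
β3 →Sf1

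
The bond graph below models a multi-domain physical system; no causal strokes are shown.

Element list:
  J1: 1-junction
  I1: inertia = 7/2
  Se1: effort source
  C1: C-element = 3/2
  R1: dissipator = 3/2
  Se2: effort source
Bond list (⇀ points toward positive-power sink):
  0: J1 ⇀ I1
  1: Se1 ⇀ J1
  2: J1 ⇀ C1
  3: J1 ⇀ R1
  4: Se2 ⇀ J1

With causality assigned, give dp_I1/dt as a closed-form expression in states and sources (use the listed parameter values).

dp_I1/dt = E_Se1 + E_Se2 - 3*p_I1/7 - 2*q_C1/3

bond 1 stroke→J1  (Se1 (Se) sets effort on bond)
bond 4 stroke→J1  (Se2: effort source, stroke at far end)
bond 0 stroke→I1  (prefer integral on I1)
bond 2 stroke→J1  (1-jn J1 has f-setter on 0)
bond 3 stroke→J1  (J1 flow already set via bond 0)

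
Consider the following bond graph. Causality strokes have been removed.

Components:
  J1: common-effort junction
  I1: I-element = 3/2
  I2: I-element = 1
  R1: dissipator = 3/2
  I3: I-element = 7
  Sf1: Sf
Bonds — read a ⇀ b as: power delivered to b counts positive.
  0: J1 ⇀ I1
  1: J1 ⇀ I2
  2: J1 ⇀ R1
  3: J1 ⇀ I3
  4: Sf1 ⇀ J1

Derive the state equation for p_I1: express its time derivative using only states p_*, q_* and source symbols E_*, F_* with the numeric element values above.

bond 4 stroke→Sf1  (Sf1 fixes flow; stroke at Sf1)
bond 0 stroke→I1  (I1 integral (f out))
bond 1 stroke→I2  (I2 integral (f out))
bond 3 stroke→I3  (I3 outputs flow p/I3)
bond 2 stroke→J1  (J1 needs exactly one e-in)

dp_I1/dt = 3*F_Sf1/2 - p_I1 - 3*p_I2/2 - 3*p_I3/14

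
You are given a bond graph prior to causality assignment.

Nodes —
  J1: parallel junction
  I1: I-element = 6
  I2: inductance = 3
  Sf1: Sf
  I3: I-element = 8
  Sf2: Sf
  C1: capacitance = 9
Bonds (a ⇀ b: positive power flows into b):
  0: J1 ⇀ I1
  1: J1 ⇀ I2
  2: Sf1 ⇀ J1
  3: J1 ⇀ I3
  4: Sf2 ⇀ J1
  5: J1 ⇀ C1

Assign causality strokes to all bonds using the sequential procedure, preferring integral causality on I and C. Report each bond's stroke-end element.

#2 stroke at Sf1  (Sf1: flow source, stroke at near end)
#4 stroke at Sf2  (source Sf2 imposes f)
#0 stroke at I1  (I1: I, integral causality)
#1 stroke at I2  (prefer integral on I2)
#3 stroke at I3  (I3 outputs flow p/I3)
#5 stroke at J1  (closing 0-jn rule on J1)

b0 stroke→I1
b1 stroke→I2
b2 stroke→Sf1
b3 stroke→I3
b4 stroke→Sf2
b5 stroke→J1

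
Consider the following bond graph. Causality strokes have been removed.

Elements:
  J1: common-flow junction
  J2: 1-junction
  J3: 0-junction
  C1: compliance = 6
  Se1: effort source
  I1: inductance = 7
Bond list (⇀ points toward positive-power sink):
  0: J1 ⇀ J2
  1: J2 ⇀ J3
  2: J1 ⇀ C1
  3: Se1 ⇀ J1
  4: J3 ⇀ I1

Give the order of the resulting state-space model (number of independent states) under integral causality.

#3 →J1  (Se1 fixes effort; stroke away)
#2 →J1  (C1: C, integral causality)
#0 →J2  (closing 1-jn rule on J1)
#1 →J3  (only one flow-in slot at J2)
#4 →I1  (common-e at J3 fixed by 1)

2  (C1, I1 all integral)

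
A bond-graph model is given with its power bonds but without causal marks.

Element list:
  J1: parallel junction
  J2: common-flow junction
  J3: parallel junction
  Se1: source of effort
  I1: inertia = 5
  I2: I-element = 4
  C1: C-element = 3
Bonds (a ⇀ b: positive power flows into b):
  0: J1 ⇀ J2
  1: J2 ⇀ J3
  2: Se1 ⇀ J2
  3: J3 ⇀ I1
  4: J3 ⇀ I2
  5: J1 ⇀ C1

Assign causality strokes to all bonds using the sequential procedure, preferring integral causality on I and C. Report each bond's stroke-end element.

β2 →J2  (Se1 (Se) sets effort on bond)
β3 →I1  (prefer integral on I1)
β4 →I2  (I2 integral (f out))
β1 →J3  (J3 needs exactly one e-in)
β0 →J2  (J2: bond 1 brought flow, rest push out)
β5 →J1  (only one effort-in slot at J1)

b0 →J2
b1 →J3
b2 →J2
b3 →I1
b4 →I2
b5 →J1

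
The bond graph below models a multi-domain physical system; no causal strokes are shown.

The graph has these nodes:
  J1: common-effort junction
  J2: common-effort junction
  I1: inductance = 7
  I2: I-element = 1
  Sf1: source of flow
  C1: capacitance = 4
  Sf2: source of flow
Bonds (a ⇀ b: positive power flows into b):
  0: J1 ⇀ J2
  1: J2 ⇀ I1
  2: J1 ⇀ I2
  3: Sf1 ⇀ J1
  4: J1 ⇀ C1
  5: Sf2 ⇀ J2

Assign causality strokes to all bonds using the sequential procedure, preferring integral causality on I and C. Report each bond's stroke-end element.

bond 0 stroke at J2
bond 1 stroke at I1
bond 2 stroke at I2
bond 3 stroke at Sf1
bond 4 stroke at J1
bond 5 stroke at Sf2

b3 |Sf1  (Sf1 fixes flow; stroke at Sf1)
b5 |Sf2  (Sf2: flow source, stroke at near end)
b1 |I1  (prefer integral on I1)
b0 |J2  (only one effort-in slot at J2)
b2 |I2  (I2 outputs flow p/I2)
b4 |J1  (closing 0-jn rule on J1)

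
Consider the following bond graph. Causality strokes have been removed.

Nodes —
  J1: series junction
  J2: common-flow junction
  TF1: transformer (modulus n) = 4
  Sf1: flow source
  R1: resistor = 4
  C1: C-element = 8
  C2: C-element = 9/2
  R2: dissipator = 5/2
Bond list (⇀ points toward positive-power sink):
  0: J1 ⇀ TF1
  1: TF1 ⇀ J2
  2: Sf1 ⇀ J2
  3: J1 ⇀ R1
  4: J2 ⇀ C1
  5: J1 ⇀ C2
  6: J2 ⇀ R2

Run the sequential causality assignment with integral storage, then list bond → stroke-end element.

β0 |TF1
β1 |J2
β2 |Sf1
β3 |J1
β4 |J2
β5 |J1
β6 |J2

bond 2 stroke→Sf1  (Sf1 (Sf) sets flow on bond)
bond 1 stroke→J2  (J2: bond 2 brought flow, rest push out)
bond 4 stroke→J2  (1-jn J2 has f-setter on 2)
bond 6 stroke→J2  (1-jn J2 has f-setter on 2)
bond 0 stroke→TF1  (through TF1, causality passes straight; one stroke at TF1)
bond 3 stroke→J1  (1-jn J1 has f-setter on 0)
bond 5 stroke→J1  (J1: bond 0 brought flow, rest push out)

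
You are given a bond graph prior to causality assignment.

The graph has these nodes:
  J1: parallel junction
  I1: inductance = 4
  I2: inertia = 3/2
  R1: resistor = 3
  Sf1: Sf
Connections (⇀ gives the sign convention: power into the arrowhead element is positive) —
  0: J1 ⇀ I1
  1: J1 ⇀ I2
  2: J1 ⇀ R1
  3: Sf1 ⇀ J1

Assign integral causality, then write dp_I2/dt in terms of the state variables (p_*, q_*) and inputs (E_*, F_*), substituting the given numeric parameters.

bond 3 →Sf1  (Sf1 (Sf) sets flow on bond)
bond 0 →I1  (I1: I, integral causality)
bond 1 →I2  (I2 integral (f out))
bond 2 →J1  (only one effort-in slot at J1)

dp_I2/dt = 3*F_Sf1 - 3*p_I1/4 - 2*p_I2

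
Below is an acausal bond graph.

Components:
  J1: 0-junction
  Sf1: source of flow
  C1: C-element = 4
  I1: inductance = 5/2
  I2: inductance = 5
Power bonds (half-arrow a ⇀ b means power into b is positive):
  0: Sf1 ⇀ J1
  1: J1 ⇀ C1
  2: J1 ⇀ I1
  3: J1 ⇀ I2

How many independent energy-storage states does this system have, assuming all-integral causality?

b0 stroke→Sf1  (Sf1 fixes flow; stroke at Sf1)
b1 stroke→J1  (C1 outputs effort q/C1)
b2 stroke→I1  (common-e at J1 fixed by 1)
b3 stroke→I2  (0-jn J1 has e-setter on 1)

3  (C1, I1, I2 all integral)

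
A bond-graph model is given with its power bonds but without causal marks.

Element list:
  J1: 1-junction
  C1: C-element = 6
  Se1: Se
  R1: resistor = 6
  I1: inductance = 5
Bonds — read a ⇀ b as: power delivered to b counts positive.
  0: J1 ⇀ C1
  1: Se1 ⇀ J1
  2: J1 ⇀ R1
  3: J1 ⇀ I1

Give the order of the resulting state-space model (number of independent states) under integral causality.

#1 stroke→J1  (Se1 (Se) sets effort on bond)
#0 stroke→J1  (prefer integral on C1)
#3 stroke→I1  (I1 integral (f out))
#2 stroke→J1  (J1 flow already set via bond 3)

2  (C1, I1 all integral)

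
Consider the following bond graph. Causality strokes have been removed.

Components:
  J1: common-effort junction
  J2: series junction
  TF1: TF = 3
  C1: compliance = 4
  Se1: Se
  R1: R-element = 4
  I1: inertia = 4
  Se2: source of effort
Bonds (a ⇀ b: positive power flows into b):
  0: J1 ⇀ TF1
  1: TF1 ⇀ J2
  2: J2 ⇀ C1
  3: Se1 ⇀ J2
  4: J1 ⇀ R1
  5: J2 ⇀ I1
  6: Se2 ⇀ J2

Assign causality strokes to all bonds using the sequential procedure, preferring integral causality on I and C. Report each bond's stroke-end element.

b3 stroke at J2  (Se1 (Se) sets effort on bond)
b6 stroke at J2  (source Se2 imposes e)
b2 stroke at J2  (C1 integral (e out))
b5 stroke at I1  (I1 outputs flow p/I1)
b1 stroke at J2  (J2 flow already set via bond 5)
b0 stroke at TF1  (TF TF1: opposite of bond 1)
b4 stroke at J1  (closing 0-jn rule on J1)

bond 0 |TF1
bond 1 |J2
bond 2 |J2
bond 3 |J2
bond 4 |J1
bond 5 |I1
bond 6 |J2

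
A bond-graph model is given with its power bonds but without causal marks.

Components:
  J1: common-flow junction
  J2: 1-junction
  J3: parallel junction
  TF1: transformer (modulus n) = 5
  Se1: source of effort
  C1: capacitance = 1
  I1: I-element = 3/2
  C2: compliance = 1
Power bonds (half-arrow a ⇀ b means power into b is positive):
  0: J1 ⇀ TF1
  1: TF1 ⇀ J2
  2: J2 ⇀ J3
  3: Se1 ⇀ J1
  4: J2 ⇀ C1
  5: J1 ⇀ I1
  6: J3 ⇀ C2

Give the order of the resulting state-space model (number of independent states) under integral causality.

3  (C1, C2, I1 all integral)

bond 3 stroke→J1  (source Se1 imposes e)
bond 4 stroke→J2  (C1 outputs effort q/C1)
bond 5 stroke→I1  (prefer integral on I1)
bond 0 stroke→J1  (common-f at J1 fixed by 5)
bond 1 stroke→TF1  (TF1: transformer flips bond 0)
bond 2 stroke→J2  (J2 flow already set via bond 1)
bond 6 stroke→J3  (closing 0-jn rule on J3)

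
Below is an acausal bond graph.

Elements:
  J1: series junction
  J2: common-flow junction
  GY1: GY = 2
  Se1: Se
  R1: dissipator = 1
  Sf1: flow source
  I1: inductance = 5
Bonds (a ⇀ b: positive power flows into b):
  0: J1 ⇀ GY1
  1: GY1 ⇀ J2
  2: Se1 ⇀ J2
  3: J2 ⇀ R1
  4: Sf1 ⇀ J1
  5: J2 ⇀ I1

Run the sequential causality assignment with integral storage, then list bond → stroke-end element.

b0 stroke at J1
b1 stroke at J2
b2 stroke at J2
b3 stroke at J2
b4 stroke at Sf1
b5 stroke at I1

β2 stroke at J2  (source Se1 imposes e)
β4 stroke at Sf1  (Sf1 fixes flow; stroke at Sf1)
β0 stroke at J1  (1-jn J1 has f-setter on 4)
β1 stroke at J2  (GY1: gyrator matches bond 0)
β5 stroke at I1  (I1 outputs flow p/I1)
β3 stroke at J2  (1-jn J2 has f-setter on 5)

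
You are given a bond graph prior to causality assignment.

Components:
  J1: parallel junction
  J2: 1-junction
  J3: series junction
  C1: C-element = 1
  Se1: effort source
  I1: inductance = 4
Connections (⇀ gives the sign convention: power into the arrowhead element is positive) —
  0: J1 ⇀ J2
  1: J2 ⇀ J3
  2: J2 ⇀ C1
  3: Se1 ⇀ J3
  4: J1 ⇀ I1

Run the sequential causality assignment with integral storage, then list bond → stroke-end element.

β0 |J1
β1 |J2
β2 |J2
β3 |J3
β4 |I1

β3 |J3  (Se1 (Se) sets effort on bond)
β1 |J2  (only one flow-in slot at J3)
β2 |J2  (C1: C, integral causality)
β0 |J1  (J2: last free bond brings flow in)
β4 |I1  (0-jn J1 has e-setter on 0)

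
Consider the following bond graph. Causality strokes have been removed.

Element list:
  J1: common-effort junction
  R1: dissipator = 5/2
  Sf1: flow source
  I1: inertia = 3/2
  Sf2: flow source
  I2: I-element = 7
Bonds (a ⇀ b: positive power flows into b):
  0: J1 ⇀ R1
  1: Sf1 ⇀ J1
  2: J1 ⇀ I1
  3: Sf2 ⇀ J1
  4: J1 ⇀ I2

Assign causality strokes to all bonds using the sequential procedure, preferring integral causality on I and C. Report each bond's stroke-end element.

β1 →Sf1  (Sf1: flow source, stroke at near end)
β3 →Sf2  (source Sf2 imposes f)
β2 →I1  (I1 outputs flow p/I1)
β4 →I2  (I2 integral (f out))
β0 →J1  (J1: last free bond brings effort in)

bond 0 |J1
bond 1 |Sf1
bond 2 |I1
bond 3 |Sf2
bond 4 |I2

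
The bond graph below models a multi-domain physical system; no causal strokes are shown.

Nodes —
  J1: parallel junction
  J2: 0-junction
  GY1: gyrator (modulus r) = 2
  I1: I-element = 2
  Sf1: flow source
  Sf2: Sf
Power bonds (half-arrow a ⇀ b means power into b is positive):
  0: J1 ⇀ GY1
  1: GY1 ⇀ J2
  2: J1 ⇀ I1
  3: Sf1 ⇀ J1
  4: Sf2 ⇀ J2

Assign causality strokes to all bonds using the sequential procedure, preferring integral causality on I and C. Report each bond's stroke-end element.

b0 →J1
b1 →J2
b2 →I1
b3 →Sf1
b4 →Sf2

bond 3 |Sf1  (source Sf1 imposes f)
bond 4 |Sf2  (source Sf2 imposes f)
bond 1 |J2  (J2 needs exactly one e-in)
bond 0 |J1  (GY1: gyrator matches bond 1)
bond 2 |I1  (J1 effort already set via bond 0)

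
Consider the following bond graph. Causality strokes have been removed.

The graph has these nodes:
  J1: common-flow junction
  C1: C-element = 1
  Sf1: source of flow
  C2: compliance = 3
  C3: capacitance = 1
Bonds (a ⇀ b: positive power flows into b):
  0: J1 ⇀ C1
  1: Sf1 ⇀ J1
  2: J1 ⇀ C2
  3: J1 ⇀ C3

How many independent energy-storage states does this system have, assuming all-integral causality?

bond 1 stroke→Sf1  (Sf1: flow source, stroke at near end)
bond 0 stroke→J1  (1-jn J1 has f-setter on 1)
bond 2 stroke→J1  (common-f at J1 fixed by 1)
bond 3 stroke→J1  (1-jn J1 has f-setter on 1)

3  (C1, C2, C3 all integral)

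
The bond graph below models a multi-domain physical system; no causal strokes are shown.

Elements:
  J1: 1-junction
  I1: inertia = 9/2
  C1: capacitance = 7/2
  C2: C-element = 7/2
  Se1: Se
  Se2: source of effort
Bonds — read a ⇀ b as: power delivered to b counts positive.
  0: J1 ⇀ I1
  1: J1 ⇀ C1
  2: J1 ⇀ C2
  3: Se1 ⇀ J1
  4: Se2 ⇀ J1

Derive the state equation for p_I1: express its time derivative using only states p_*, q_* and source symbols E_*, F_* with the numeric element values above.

β3 |J1  (source Se1 imposes e)
β4 |J1  (source Se2 imposes e)
β0 |I1  (I1 outputs flow p/I1)
β1 |J1  (1-jn J1 has f-setter on 0)
β2 |J1  (J1: bond 0 brought flow, rest push out)

dp_I1/dt = E_Se1 + E_Se2 - 2*q_C1/7 - 2*q_C2/7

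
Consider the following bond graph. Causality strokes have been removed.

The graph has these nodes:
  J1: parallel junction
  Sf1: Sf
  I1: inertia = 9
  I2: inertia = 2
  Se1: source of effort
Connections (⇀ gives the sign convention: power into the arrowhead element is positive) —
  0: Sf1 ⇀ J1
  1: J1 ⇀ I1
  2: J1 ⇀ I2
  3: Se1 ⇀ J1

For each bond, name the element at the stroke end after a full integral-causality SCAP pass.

β0 stroke at Sf1
β1 stroke at I1
β2 stroke at I2
β3 stroke at J1

bond 0 stroke at Sf1  (Sf1: flow source, stroke at near end)
bond 3 stroke at J1  (Se1 fixes effort; stroke away)
bond 1 stroke at I1  (common-e at J1 fixed by 3)
bond 2 stroke at I2  (common-e at J1 fixed by 3)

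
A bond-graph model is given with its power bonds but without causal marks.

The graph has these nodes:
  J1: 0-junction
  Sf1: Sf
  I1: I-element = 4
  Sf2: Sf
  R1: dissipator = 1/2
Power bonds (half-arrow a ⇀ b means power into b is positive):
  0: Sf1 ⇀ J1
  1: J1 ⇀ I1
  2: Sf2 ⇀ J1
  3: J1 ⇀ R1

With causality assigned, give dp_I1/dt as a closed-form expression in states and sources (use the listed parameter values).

dp_I1/dt = F_Sf1/2 + F_Sf2/2 - p_I1/8

b0 stroke→Sf1  (Sf1 (Sf) sets flow on bond)
b2 stroke→Sf2  (Sf2 (Sf) sets flow on bond)
b1 stroke→I1  (I1: I, integral causality)
b3 stroke→J1  (J1: last free bond brings effort in)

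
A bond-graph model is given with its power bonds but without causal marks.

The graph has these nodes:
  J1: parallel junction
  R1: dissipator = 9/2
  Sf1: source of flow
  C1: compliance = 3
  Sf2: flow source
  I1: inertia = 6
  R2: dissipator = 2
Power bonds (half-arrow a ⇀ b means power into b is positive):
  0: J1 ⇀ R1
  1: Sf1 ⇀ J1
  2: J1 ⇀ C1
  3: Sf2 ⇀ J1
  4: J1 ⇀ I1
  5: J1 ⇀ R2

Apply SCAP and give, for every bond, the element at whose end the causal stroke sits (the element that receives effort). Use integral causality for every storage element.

b0 stroke at R1
b1 stroke at Sf1
b2 stroke at J1
b3 stroke at Sf2
b4 stroke at I1
b5 stroke at R2

b1 stroke→Sf1  (Sf1: flow source, stroke at near end)
b3 stroke→Sf2  (source Sf2 imposes f)
b2 stroke→J1  (C1: C, integral causality)
b0 stroke→R1  (common-e at J1 fixed by 2)
b4 stroke→I1  (J1 effort already set via bond 2)
b5 stroke→R2  (J1: bond 2 brought effort, rest push out)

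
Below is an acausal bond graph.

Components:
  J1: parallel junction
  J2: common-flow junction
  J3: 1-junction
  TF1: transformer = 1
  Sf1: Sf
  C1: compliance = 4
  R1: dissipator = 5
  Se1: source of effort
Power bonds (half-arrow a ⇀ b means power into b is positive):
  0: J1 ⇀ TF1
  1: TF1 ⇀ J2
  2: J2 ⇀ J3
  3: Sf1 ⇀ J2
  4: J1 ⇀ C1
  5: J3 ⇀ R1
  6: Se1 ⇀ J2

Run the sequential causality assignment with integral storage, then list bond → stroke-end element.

β3 stroke→Sf1  (source Sf1 imposes f)
β6 stroke→J2  (source Se1 imposes e)
β1 stroke→J2  (J2 flow already set via bond 3)
β2 stroke→J2  (1-jn J2 has f-setter on 3)
β5 stroke→J3  (J3: bond 2 brought flow, rest push out)
β0 stroke→TF1  (through TF1, causality passes straight; one stroke at TF1)
β4 stroke→J1  (J1: last free bond brings effort in)

b0 |TF1
b1 |J2
b2 |J2
b3 |Sf1
b4 |J1
b5 |J3
b6 |J2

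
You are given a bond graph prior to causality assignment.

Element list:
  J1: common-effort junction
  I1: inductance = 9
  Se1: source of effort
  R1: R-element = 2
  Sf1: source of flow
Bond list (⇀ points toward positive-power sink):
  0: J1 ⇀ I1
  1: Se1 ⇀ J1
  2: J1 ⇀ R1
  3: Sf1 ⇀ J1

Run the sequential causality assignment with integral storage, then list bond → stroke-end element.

β1 |J1  (source Se1 imposes e)
β3 |Sf1  (Sf1 (Sf) sets flow on bond)
β0 |I1  (J1 effort already set via bond 1)
β2 |R1  (0-jn J1 has e-setter on 1)

bond 0 stroke→I1
bond 1 stroke→J1
bond 2 stroke→R1
bond 3 stroke→Sf1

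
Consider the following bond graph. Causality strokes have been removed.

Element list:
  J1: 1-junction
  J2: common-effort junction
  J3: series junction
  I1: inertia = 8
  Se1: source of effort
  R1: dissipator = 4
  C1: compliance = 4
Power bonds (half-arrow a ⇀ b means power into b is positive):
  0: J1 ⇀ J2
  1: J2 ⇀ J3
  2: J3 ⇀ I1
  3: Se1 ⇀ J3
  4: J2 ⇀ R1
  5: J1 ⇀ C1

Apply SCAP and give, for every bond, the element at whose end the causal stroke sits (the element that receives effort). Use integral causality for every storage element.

b3 stroke at J3  (source Se1 imposes e)
b2 stroke at I1  (prefer integral on I1)
b1 stroke at J3  (J3: bond 2 brought flow, rest push out)
b5 stroke at J1  (C1 outputs effort q/C1)
b0 stroke at J2  (J1: last free bond brings flow in)
b4 stroke at R1  (J2 effort already set via bond 0)

#0 →J2
#1 →J3
#2 →I1
#3 →J3
#4 →R1
#5 →J1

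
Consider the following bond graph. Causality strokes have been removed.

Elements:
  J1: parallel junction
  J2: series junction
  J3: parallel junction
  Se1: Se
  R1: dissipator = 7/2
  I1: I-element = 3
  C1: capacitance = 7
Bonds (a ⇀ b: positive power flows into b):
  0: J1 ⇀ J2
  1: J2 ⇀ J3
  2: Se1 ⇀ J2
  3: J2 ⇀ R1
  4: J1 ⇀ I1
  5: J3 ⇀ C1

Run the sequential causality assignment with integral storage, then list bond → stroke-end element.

b0 stroke at J1
b1 stroke at J2
b2 stroke at J2
b3 stroke at J2
b4 stroke at I1
b5 stroke at J3

#2 |J2  (source Se1 imposes e)
#4 |I1  (I1 integral (f out))
#0 |J1  (closing 0-jn rule on J1)
#1 |J2  (J2: bond 0 brought flow, rest push out)
#3 |J2  (1-jn J2 has f-setter on 0)
#5 |J3  (J3 needs exactly one e-in)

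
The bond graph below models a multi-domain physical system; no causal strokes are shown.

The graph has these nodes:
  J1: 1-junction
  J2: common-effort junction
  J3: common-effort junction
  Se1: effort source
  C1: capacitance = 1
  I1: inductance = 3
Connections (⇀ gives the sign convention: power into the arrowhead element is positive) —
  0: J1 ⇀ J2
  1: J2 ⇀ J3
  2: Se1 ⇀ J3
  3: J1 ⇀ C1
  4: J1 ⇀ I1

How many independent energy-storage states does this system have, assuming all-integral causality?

2  (C1, I1 all integral)

#2 →J3  (Se1 (Se) sets effort on bond)
#1 →J2  (J3 effort already set via bond 2)
#0 →J1  (J2 effort already set via bond 1)
#3 →J1  (prefer integral on C1)
#4 →I1  (only one flow-in slot at J1)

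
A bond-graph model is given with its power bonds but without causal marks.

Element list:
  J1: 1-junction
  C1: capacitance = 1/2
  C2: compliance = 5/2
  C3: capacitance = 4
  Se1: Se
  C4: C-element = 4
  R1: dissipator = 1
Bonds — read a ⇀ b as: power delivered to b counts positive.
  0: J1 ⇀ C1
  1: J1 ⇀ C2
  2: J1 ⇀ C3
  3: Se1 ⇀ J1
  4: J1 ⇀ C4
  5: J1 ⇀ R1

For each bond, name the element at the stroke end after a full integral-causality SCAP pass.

b0 stroke→J1
b1 stroke→J1
b2 stroke→J1
b3 stroke→J1
b4 stroke→J1
b5 stroke→R1

β3 |J1  (Se1: effort source, stroke at far end)
β0 |J1  (prefer integral on C1)
β1 |J1  (C2 outputs effort q/C2)
β2 |J1  (C3 integral (e out))
β4 |J1  (C4: C, integral causality)
β5 |R1  (J1 needs exactly one f-in)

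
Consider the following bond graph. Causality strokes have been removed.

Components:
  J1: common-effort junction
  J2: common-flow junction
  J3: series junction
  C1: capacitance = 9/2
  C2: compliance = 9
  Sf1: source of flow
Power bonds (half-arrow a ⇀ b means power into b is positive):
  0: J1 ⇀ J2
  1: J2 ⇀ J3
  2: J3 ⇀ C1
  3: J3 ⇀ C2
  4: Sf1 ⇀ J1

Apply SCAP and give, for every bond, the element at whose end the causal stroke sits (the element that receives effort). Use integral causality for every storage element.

b0 stroke at J1
b1 stroke at J2
b2 stroke at J3
b3 stroke at J3
b4 stroke at Sf1

b4 →Sf1  (Sf1 fixes flow; stroke at Sf1)
b0 →J1  (J1: last free bond brings effort in)
b1 →J2  (J2 flow already set via bond 0)
b2 →J3  (J3: bond 1 brought flow, rest push out)
b3 →J3  (J3: bond 1 brought flow, rest push out)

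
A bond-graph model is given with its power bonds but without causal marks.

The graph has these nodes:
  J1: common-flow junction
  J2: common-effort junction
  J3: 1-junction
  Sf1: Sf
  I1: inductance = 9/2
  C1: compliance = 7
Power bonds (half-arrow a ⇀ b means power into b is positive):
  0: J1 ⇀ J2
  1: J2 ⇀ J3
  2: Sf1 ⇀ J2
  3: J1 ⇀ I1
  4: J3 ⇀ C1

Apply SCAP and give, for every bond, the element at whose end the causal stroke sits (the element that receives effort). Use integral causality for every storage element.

#2 |Sf1  (Sf1 fixes flow; stroke at Sf1)
#3 |I1  (I1 outputs flow p/I1)
#0 |J1  (common-f at J1 fixed by 3)
#1 |J2  (J2: last free bond brings effort in)
#4 |J3  (common-f at J3 fixed by 1)

#0 |J1
#1 |J2
#2 |Sf1
#3 |I1
#4 |J3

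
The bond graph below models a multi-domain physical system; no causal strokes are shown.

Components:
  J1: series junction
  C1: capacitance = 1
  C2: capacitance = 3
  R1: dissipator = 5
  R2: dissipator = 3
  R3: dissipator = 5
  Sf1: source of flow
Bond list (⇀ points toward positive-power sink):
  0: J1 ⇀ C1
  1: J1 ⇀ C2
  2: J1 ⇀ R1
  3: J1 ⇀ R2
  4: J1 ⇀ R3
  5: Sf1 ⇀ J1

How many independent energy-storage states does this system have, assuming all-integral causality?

2  (C1, C2 all integral)

b5 →Sf1  (Sf1 fixes flow; stroke at Sf1)
b0 →J1  (J1: bond 5 brought flow, rest push out)
b1 →J1  (1-jn J1 has f-setter on 5)
b2 →J1  (1-jn J1 has f-setter on 5)
b3 →J1  (J1: bond 5 brought flow, rest push out)
b4 →J1  (common-f at J1 fixed by 5)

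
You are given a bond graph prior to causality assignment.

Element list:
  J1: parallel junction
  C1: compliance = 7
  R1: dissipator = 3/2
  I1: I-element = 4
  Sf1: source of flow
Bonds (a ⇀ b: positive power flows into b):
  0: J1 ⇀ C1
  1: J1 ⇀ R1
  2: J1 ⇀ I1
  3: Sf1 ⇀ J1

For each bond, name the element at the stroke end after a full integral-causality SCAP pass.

β0 stroke→J1
β1 stroke→R1
β2 stroke→I1
β3 stroke→Sf1

bond 3 |Sf1  (source Sf1 imposes f)
bond 0 |J1  (C1 integral (e out))
bond 1 |R1  (J1: bond 0 brought effort, rest push out)
bond 2 |I1  (common-e at J1 fixed by 0)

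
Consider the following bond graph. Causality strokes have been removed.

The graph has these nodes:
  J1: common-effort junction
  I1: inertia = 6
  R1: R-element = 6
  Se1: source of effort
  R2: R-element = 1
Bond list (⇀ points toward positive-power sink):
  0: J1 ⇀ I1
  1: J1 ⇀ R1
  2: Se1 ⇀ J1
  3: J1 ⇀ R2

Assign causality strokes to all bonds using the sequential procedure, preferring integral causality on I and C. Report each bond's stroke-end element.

bond 2 stroke at J1  (Se1 (Se) sets effort on bond)
bond 0 stroke at I1  (J1: bond 2 brought effort, rest push out)
bond 1 stroke at R1  (0-jn J1 has e-setter on 2)
bond 3 stroke at R2  (J1 effort already set via bond 2)

bond 0 →I1
bond 1 →R1
bond 2 →J1
bond 3 →R2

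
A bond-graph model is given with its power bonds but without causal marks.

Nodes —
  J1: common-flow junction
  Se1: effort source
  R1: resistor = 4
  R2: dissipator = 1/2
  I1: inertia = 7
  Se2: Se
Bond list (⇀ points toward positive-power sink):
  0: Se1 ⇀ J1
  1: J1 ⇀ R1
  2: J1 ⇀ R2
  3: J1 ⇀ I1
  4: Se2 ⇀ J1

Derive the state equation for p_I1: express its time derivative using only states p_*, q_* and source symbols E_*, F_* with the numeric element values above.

dp_I1/dt = E_Se1 + E_Se2 - 9*p_I1/14

bond 0 →J1  (Se1 (Se) sets effort on bond)
bond 4 →J1  (source Se2 imposes e)
bond 3 →I1  (I1 integral (f out))
bond 1 →J1  (J1: bond 3 brought flow, rest push out)
bond 2 →J1  (J1: bond 3 brought flow, rest push out)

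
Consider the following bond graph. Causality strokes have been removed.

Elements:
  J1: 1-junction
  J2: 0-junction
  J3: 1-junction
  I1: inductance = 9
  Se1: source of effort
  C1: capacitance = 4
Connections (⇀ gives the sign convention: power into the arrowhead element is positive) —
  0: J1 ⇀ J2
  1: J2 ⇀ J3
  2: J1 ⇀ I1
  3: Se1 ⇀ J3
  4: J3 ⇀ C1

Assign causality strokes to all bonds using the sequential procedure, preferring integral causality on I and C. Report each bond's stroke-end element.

bond 3 |J3  (Se1 (Se) sets effort on bond)
bond 2 |I1  (I1 integral (f out))
bond 0 |J1  (1-jn J1 has f-setter on 2)
bond 1 |J2  (J2: last free bond brings effort in)
bond 4 |J3  (J3: bond 1 brought flow, rest push out)

#0 stroke→J1
#1 stroke→J2
#2 stroke→I1
#3 stroke→J3
#4 stroke→J3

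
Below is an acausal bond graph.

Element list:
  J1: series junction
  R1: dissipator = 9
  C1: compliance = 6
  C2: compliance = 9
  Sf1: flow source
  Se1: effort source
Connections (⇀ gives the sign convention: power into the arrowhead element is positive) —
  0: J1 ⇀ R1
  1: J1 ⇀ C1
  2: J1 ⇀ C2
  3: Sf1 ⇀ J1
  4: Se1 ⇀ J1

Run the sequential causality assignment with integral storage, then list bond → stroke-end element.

#0 |J1
#1 |J1
#2 |J1
#3 |Sf1
#4 |J1

β3 →Sf1  (Sf1 (Sf) sets flow on bond)
β4 →J1  (Se1 fixes effort; stroke away)
β0 →J1  (J1 flow already set via bond 3)
β1 →J1  (J1: bond 3 brought flow, rest push out)
β2 →J1  (1-jn J1 has f-setter on 3)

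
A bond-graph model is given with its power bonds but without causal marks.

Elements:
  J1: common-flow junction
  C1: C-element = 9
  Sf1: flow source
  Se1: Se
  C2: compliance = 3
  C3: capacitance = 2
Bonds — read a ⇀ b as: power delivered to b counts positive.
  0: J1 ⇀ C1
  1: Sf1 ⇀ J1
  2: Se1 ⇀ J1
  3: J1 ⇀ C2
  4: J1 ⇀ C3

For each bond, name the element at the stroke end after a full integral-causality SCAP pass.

#0 →J1
#1 →Sf1
#2 →J1
#3 →J1
#4 →J1

β1 →Sf1  (Sf1: flow source, stroke at near end)
β2 →J1  (source Se1 imposes e)
β0 →J1  (J1: bond 1 brought flow, rest push out)
β3 →J1  (1-jn J1 has f-setter on 1)
β4 →J1  (common-f at J1 fixed by 1)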